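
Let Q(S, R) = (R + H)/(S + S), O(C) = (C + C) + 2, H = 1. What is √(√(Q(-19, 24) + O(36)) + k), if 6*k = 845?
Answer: √(1830270 + 342*√105906)/114 ≈ 12.223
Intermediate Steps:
k = 845/6 (k = (⅙)*845 = 845/6 ≈ 140.83)
O(C) = 2 + 2*C (O(C) = 2*C + 2 = 2 + 2*C)
Q(S, R) = (1 + R)/(2*S) (Q(S, R) = (R + 1)/(S + S) = (1 + R)/((2*S)) = (1 + R)*(1/(2*S)) = (1 + R)/(2*S))
√(√(Q(-19, 24) + O(36)) + k) = √(√((½)*(1 + 24)/(-19) + (2 + 2*36)) + 845/6) = √(√((½)*(-1/19)*25 + (2 + 72)) + 845/6) = √(√(-25/38 + 74) + 845/6) = √(√(2787/38) + 845/6) = √(√105906/38 + 845/6) = √(845/6 + √105906/38)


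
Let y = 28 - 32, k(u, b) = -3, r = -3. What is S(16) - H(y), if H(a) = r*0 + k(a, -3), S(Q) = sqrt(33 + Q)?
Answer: 10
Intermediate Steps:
y = -4
H(a) = -3 (H(a) = -3*0 - 3 = 0 - 3 = -3)
S(16) - H(y) = sqrt(33 + 16) - 1*(-3) = sqrt(49) + 3 = 7 + 3 = 10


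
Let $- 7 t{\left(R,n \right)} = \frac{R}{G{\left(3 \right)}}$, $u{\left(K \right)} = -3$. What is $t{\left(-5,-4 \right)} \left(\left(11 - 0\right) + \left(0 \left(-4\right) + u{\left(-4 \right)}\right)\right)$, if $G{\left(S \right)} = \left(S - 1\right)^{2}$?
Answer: $\frac{10}{7} \approx 1.4286$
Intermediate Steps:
$G{\left(S \right)} = \left(-1 + S\right)^{2}$
$t{\left(R,n \right)} = - \frac{R}{28}$ ($t{\left(R,n \right)} = - \frac{R \frac{1}{\left(-1 + 3\right)^{2}}}{7} = - \frac{R \frac{1}{2^{2}}}{7} = - \frac{R \frac{1}{4}}{7} = - \frac{\frac{1}{4} R}{7} = - \frac{R}{28}$)
$t{\left(-5,-4 \right)} \left(\left(11 - 0\right) + \left(0 \left(-4\right) + u{\left(-4 \right)}\right)\right) = \left(- \frac{1}{28}\right) \left(-5\right) \left(\left(11 - 0\right) + \left(0 \left(-4\right) - 3\right)\right) = \frac{5 \left(\left(11 + 0\right) + \left(0 - 3\right)\right)}{28} = \frac{5 \left(11 - 3\right)}{28} = \frac{5}{28} \cdot 8 = \frac{10}{7}$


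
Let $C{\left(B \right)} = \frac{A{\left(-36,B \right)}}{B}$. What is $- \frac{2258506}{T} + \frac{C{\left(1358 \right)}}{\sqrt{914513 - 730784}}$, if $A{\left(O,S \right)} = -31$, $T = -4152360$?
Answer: $\frac{1129253}{2076180} - \frac{31 \sqrt{183729}}{249503982} \approx 0.54386$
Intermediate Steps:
$C{\left(B \right)} = - \frac{31}{B}$
$- \frac{2258506}{T} + \frac{C{\left(1358 \right)}}{\sqrt{914513 - 730784}} = - \frac{2258506}{-4152360} + \frac{\left(-31\right) \frac{1}{1358}}{\sqrt{914513 - 730784}} = \left(-2258506\right) \left(- \frac{1}{4152360}\right) + \frac{\left(-31\right) \frac{1}{1358}}{\sqrt{183729}} = \frac{1129253}{2076180} - \frac{31 \frac{\sqrt{183729}}{183729}}{1358} = \frac{1129253}{2076180} - \frac{31 \sqrt{183729}}{249503982}$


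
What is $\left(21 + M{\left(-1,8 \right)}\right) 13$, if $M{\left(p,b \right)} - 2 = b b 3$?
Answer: $2795$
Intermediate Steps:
$M{\left(p,b \right)} = 2 + 3 b^{2}$ ($M{\left(p,b \right)} = 2 + b b 3 = 2 + b^{2} \cdot 3 = 2 + 3 b^{2}$)
$\left(21 + M{\left(-1,8 \right)}\right) 13 = \left(21 + \left(2 + 3 \cdot 8^{2}\right)\right) 13 = \left(21 + \left(2 + 3 \cdot 64\right)\right) 13 = \left(21 + \left(2 + 192\right)\right) 13 = \left(21 + 194\right) 13 = 215 \cdot 13 = 2795$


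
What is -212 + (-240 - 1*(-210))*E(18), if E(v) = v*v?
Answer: -9932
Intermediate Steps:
E(v) = v**2
-212 + (-240 - 1*(-210))*E(18) = -212 + (-240 - 1*(-210))*18**2 = -212 + (-240 + 210)*324 = -212 - 30*324 = -212 - 9720 = -9932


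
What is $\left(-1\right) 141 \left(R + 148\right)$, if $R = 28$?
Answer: $-24816$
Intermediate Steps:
$\left(-1\right) 141 \left(R + 148\right) = \left(-1\right) 141 \left(28 + 148\right) = \left(-141\right) 176 = -24816$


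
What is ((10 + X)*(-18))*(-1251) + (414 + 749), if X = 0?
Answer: 226343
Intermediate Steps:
((10 + X)*(-18))*(-1251) + (414 + 749) = ((10 + 0)*(-18))*(-1251) + (414 + 749) = (10*(-18))*(-1251) + 1163 = -180*(-1251) + 1163 = 225180 + 1163 = 226343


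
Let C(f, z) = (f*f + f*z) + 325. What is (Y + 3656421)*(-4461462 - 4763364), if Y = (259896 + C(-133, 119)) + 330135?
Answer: -39192955511814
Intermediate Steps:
C(f, z) = 325 + f² + f*z (C(f, z) = (f² + f*z) + 325 = 325 + f² + f*z)
Y = 592218 (Y = (259896 + (325 + (-133)² - 133*119)) + 330135 = (259896 + (325 + 17689 - 15827)) + 330135 = (259896 + 2187) + 330135 = 262083 + 330135 = 592218)
(Y + 3656421)*(-4461462 - 4763364) = (592218 + 3656421)*(-4461462 - 4763364) = 4248639*(-9224826) = -39192955511814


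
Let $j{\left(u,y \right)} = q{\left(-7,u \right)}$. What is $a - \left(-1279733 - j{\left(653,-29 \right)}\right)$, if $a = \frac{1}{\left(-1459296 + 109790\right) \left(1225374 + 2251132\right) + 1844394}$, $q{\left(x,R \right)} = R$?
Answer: $\frac{6007012686552353811}{4691563861642} \approx 1.2804 \cdot 10^{6}$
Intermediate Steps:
$j{\left(u,y \right)} = u$
$a = - \frac{1}{4691563861642}$ ($a = \frac{1}{\left(-1349506\right) 3476506 + 1844394} = \frac{1}{-4691565706036 + 1844394} = \frac{1}{-4691563861642} = - \frac{1}{4691563861642} \approx -2.1315 \cdot 10^{-13}$)
$a - \left(-1279733 - j{\left(653,-29 \right)}\right) = - \frac{1}{4691563861642} - \left(-1279733 - 653\right) = - \frac{1}{4691563861642} - -1280386 = - \frac{1}{4691563861642} + 1280386 = \frac{6007012686552353811}{4691563861642}$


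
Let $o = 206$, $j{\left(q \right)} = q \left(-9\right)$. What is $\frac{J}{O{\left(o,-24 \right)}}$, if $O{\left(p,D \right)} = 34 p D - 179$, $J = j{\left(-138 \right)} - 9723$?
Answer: $\frac{8481}{168275} \approx 0.0504$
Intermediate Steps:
$j{\left(q \right)} = - 9 q$
$J = -8481$ ($J = \left(-9\right) \left(-138\right) - 9723 = 1242 - 9723 = -8481$)
$O{\left(p,D \right)} = -179 + 34 D p$ ($O{\left(p,D \right)} = 34 D p - 179 = -179 + 34 D p$)
$\frac{J}{O{\left(o,-24 \right)}} = - \frac{8481}{-179 + 34 \left(-24\right) 206} = - \frac{8481}{-179 - 168096} = - \frac{8481}{-168275} = \left(-8481\right) \left(- \frac{1}{168275}\right) = \frac{8481}{168275}$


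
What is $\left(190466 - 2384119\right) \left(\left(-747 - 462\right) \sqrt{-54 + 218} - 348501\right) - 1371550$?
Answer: $764488892603 + 5304252954 \sqrt{41} \approx 7.9845 \cdot 10^{11}$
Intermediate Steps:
$\left(190466 - 2384119\right) \left(\left(-747 - 462\right) \sqrt{-54 + 218} - 348501\right) - 1371550 = - 2193653 \left(- 1209 \sqrt{164} - 348501\right) - 1371550 = - 2193653 \left(- 1209 \cdot 2 \sqrt{41} - 348501\right) - 1371550 = - 2193653 \left(- 2418 \sqrt{41} - 348501\right) - 1371550 = - 2193653 \left(-348501 - 2418 \sqrt{41}\right) - 1371550 = \left(764490264153 + 5304252954 \sqrt{41}\right) - 1371550 = 764488892603 + 5304252954 \sqrt{41}$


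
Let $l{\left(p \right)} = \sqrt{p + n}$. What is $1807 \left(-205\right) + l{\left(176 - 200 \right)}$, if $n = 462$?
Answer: $-370435 + \sqrt{438} \approx -3.7041 \cdot 10^{5}$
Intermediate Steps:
$l{\left(p \right)} = \sqrt{462 + p}$ ($l{\left(p \right)} = \sqrt{p + 462} = \sqrt{462 + p}$)
$1807 \left(-205\right) + l{\left(176 - 200 \right)} = 1807 \left(-205\right) + \sqrt{462 + \left(176 - 200\right)} = -370435 + \sqrt{462 - 24} = -370435 + \sqrt{438}$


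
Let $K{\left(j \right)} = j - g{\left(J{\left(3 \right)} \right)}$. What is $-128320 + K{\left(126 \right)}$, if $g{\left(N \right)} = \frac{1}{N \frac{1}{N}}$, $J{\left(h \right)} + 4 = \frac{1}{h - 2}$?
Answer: $-128195$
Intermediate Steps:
$J{\left(h \right)} = -4 + \frac{1}{-2 + h}$ ($J{\left(h \right)} = -4 + \frac{1}{h - 2} = -4 + \frac{1}{-2 + h}$)
$g{\left(N \right)} = 1$ ($g{\left(N \right)} = 1^{-1} = 1$)
$K{\left(j \right)} = -1 + j$ ($K{\left(j \right)} = j - 1 = -1 + j$)
$-128320 + K{\left(126 \right)} = -128320 + \left(-1 + 126\right) = -128320 + 125 = -128195$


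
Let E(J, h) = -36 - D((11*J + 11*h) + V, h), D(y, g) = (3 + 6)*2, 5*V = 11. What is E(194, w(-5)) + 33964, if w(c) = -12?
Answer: 33910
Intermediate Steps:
V = 11/5 (V = (⅕)*11 = 11/5 ≈ 2.2000)
D(y, g) = 18 (D(y, g) = 9*2 = 18)
E(J, h) = -54 (E(J, h) = -36 - 1*18 = -36 - 18 = -54)
E(194, w(-5)) + 33964 = -54 + 33964 = 33910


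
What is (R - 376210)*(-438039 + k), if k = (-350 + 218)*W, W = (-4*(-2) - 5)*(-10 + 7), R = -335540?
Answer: 310928699250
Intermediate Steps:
W = -9 (W = (8 - 5)*(-3) = 3*(-3) = -9)
k = 1188 (k = (-350 + 218)*(-9) = -132*(-9) = 1188)
(R - 376210)*(-438039 + k) = (-335540 - 376210)*(-438039 + 1188) = -711750*(-436851) = 310928699250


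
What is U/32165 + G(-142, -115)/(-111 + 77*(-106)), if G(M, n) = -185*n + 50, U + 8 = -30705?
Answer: -940007274/266101045 ≈ -3.5325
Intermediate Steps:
U = -30713 (U = -8 - 30705 = -30713)
G(M, n) = 50 - 185*n
U/32165 + G(-142, -115)/(-111 + 77*(-106)) = -30713/32165 + (50 - 185*(-115))/(-111 + 77*(-106)) = -30713*1/32165 + (50 + 21275)/(-111 - 8162) = -30713/32165 + 21325/(-8273) = -30713/32165 + 21325*(-1/8273) = -30713/32165 - 21325/8273 = -940007274/266101045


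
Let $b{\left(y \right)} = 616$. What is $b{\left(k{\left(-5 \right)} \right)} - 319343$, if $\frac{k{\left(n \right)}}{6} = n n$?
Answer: $-318727$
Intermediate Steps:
$k{\left(n \right)} = 6 n^{2}$ ($k{\left(n \right)} = 6 n n = 6 n^{2}$)
$b{\left(k{\left(-5 \right)} \right)} - 319343 = 616 - 319343 = -318727$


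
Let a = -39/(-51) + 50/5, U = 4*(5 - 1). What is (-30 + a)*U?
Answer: -5232/17 ≈ -307.76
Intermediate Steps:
U = 16 (U = 4*4 = 16)
a = 183/17 (a = -39*(-1/51) + 50*(1/5) = 13/17 + 10 = 183/17 ≈ 10.765)
(-30 + a)*U = (-30 + 183/17)*16 = -327/17*16 = -5232/17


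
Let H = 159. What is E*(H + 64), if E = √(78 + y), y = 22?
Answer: 2230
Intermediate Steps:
E = 10 (E = √(78 + 22) = √100 = 10)
E*(H + 64) = 10*(159 + 64) = 10*223 = 2230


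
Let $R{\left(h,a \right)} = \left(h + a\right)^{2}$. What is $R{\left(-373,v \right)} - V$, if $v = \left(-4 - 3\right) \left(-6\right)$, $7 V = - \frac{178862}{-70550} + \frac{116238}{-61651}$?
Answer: $\frac{1667864663011044}{15223173175} \approx 1.0956 \cdot 10^{5}$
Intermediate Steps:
$V = \frac{1413215131}{15223173175}$ ($V = \frac{- \frac{178862}{-70550} + \frac{116238}{-61651}}{7} = \frac{\left(-178862\right) \left(- \frac{1}{70550}\right) + 116238 \left(- \frac{1}{61651}\right)}{7} = \frac{\frac{89431}{35275} - \frac{116238}{61651}}{7} = \frac{1}{7} \cdot \frac{1413215131}{2174739025} = \frac{1413215131}{15223173175} \approx 0.092833$)
$v = 42$ ($v = \left(-7\right) \left(-6\right) = 42$)
$R{\left(h,a \right)} = \left(a + h\right)^{2}$
$R{\left(-373,v \right)} - V = \left(42 - 373\right)^{2} - \frac{1413215131}{15223173175} = \left(-331\right)^{2} - \frac{1413215131}{15223173175} = 109561 - \frac{1413215131}{15223173175} = \frac{1667864663011044}{15223173175}$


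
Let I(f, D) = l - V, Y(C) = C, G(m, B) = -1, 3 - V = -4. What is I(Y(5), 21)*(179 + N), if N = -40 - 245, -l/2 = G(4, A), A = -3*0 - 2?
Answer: 530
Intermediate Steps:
V = 7 (V = 3 - 1*(-4) = 3 + 4 = 7)
A = -2 (A = 0 - 2 = -2)
l = 2 (l = -2*(-1) = 2)
I(f, D) = -5 (I(f, D) = 2 - 1*7 = 2 - 7 = -5)
N = -285
I(Y(5), 21)*(179 + N) = -5*(179 - 285) = -5*(-106) = 530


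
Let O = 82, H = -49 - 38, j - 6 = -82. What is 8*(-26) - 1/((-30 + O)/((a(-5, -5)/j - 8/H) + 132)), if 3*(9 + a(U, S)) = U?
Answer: -1508119/7163 ≈ -210.54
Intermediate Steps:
a(U, S) = -9 + U/3
j = -76 (j = 6 - 82 = -76)
H = -87
8*(-26) - 1/((-30 + O)/((a(-5, -5)/j - 8/H) + 132)) = 8*(-26) - 1/((-30 + 82)/(((-9 + (1/3)*(-5))/(-76) - 8/(-87)) + 132)) = -208 - 1/(52/(((-9 - 5/3)*(-1/76) - 8*(-1/87)) + 132)) = -208 - 1/(52/((-32/3*(-1/76) + 8/87) + 132)) = -208 - 1/(52/((8/57 + 8/87) + 132)) = -208 - 1/(52/(128/551 + 132)) = -208 - 1/(52/(72860/551)) = -208 - 1/(52*(551/72860)) = -208 - 1/7163/18215 = -208 - 1*18215/7163 = -208 - 18215/7163 = -1508119/7163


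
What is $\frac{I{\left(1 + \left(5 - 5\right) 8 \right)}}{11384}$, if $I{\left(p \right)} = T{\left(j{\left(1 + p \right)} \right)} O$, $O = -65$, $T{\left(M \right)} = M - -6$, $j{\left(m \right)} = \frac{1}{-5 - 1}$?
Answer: $- \frac{2275}{68304} \approx -0.033307$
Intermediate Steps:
$j{\left(m \right)} = - \frac{1}{6}$ ($j{\left(m \right)} = \frac{1}{-6} = - \frac{1}{6}$)
$T{\left(M \right)} = 6 + M$ ($T{\left(M \right)} = M + 6 = 6 + M$)
$I{\left(p \right)} = - \frac{2275}{6}$ ($I{\left(p \right)} = \left(6 - \frac{1}{6}\right) \left(-65\right) = \frac{35}{6} \left(-65\right) = - \frac{2275}{6}$)
$\frac{I{\left(1 + \left(5 - 5\right) 8 \right)}}{11384} = - \frac{2275}{6 \cdot 11384} = \left(- \frac{2275}{6}\right) \frac{1}{11384} = - \frac{2275}{68304}$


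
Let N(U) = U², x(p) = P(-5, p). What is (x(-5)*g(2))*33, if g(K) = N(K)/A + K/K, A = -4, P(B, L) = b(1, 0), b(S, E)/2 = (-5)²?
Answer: 0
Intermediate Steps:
b(S, E) = 50 (b(S, E) = 2*(-5)² = 2*25 = 50)
P(B, L) = 50
x(p) = 50
g(K) = 1 - K²/4 (g(K) = K²/(-4) + K/K = K²*(-¼) + 1 = -K²/4 + 1 = 1 - K²/4)
(x(-5)*g(2))*33 = (50*(1 - ¼*2²))*33 = (50*(1 - ¼*4))*33 = (50*(1 - 1))*33 = (50*0)*33 = 0*33 = 0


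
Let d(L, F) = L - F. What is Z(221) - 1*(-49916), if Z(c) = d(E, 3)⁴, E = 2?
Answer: 49917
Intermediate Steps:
Z(c) = 1 (Z(c) = (2 - 1*3)⁴ = (2 - 3)⁴ = (-1)⁴ = 1)
Z(221) - 1*(-49916) = 1 - 1*(-49916) = 1 + 49916 = 49917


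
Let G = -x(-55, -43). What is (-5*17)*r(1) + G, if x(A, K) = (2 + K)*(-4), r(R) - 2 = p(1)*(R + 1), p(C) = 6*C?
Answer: -1354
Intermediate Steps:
r(R) = 8 + 6*R (r(R) = 2 + (6*1)*(R + 1) = 2 + 6*(1 + R) = 2 + (6 + 6*R) = 8 + 6*R)
x(A, K) = -8 - 4*K
G = -164 (G = -(-8 - 4*(-43)) = -(-8 + 172) = -1*164 = -164)
(-5*17)*r(1) + G = (-5*17)*(8 + 6*1) - 164 = -85*(8 + 6) - 164 = -85*14 - 164 = -1190 - 164 = -1354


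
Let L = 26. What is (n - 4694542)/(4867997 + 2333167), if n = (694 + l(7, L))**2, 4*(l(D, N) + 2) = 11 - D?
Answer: -4214293/7201164 ≈ -0.58522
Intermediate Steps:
l(D, N) = 3/4 - D/4 (l(D, N) = -2 + (11 - D)/4 = -2 + (11/4 - D/4) = 3/4 - D/4)
n = 480249 (n = (694 + (3/4 - 1/4*7))**2 = (694 + (3/4 - 7/4))**2 = (694 - 1)**2 = 693**2 = 480249)
(n - 4694542)/(4867997 + 2333167) = (480249 - 4694542)/(4867997 + 2333167) = -4214293/7201164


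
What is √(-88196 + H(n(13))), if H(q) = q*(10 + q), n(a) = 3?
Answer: I*√88157 ≈ 296.91*I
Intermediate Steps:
√(-88196 + H(n(13))) = √(-88196 + 3*(10 + 3)) = √(-88196 + 3*13) = √(-88196 + 39) = √(-88157) = I*√88157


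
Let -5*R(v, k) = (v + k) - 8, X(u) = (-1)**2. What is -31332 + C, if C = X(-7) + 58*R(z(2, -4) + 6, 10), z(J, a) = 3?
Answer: -157293/5 ≈ -31459.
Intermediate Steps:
X(u) = 1
R(v, k) = 8/5 - k/5 - v/5 (R(v, k) = -((v + k) - 8)/5 = -((k + v) - 8)/5 = -(-8 + k + v)/5 = 8/5 - k/5 - v/5)
C = -633/5 (C = 1 + 58*(8/5 - 1/5*10 - (3 + 6)/5) = 1 + 58*(8/5 - 2 - 1/5*9) = 1 + 58*(8/5 - 2 - 9/5) = 1 + 58*(-11/5) = 1 - 638/5 = -633/5 ≈ -126.60)
-31332 + C = -31332 - 633/5 = -157293/5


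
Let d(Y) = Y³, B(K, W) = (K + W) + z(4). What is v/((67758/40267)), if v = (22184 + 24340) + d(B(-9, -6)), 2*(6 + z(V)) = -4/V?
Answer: 11785546895/542064 ≈ 21742.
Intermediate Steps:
z(V) = -6 - 2/V (z(V) = -6 + (-4/V)/2 = -6 - 2/V)
B(K, W) = -13/2 + K + W (B(K, W) = (K + W) + (-6 - 2/4) = (K + W) + (-6 - 2*¼) = (K + W) + (-6 - ½) = (K + W) - 13/2 = -13/2 + K + W)
v = 292685/8 (v = (22184 + 24340) + (-13/2 - 9 - 6)³ = 46524 + (-43/2)³ = 46524 - 79507/8 = 292685/8 ≈ 36586.)
v/((67758/40267)) = 292685/(8*((67758/40267))) = 292685/(8*((67758*(1/40267)))) = 292685/(8*(67758/40267)) = (292685/8)*(40267/67758) = 11785546895/542064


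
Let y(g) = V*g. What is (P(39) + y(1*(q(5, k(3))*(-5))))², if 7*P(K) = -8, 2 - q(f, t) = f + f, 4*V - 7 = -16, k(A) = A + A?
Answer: 407044/49 ≈ 8307.0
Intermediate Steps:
k(A) = 2*A
V = -9/4 (V = 7/4 + (¼)*(-16) = 7/4 - 4 = -9/4 ≈ -2.2500)
q(f, t) = 2 - 2*f (q(f, t) = 2 - (f + f) = 2 - 2*f)
P(K) = -8/7 (P(K) = (⅐)*(-8) = -8/7)
y(g) = -9*g/4
(P(39) + y(1*(q(5, k(3))*(-5))))² = (-8/7 - 9*(2 - 2*5)*(-5)/4)² = (-8/7 - 9*(2 - 10)*(-5)/4)² = (-8/7 - 9*(-8*(-5))/4)² = (-8/7 - 9*40/4)² = (-8/7 - 9/4*40)² = (-8/7 - 90)² = (-638/7)² = 407044/49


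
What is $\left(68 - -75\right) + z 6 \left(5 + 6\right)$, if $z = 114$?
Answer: $7667$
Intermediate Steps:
$\left(68 - -75\right) + z 6 \left(5 + 6\right) = \left(68 - -75\right) + 114 \cdot 6 \left(5 + 6\right) = \left(68 + 75\right) + 114 \cdot 6 \cdot 11 = 143 + 114 \cdot 66 = 143 + 7524 = 7667$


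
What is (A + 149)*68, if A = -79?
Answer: 4760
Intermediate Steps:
(A + 149)*68 = (-79 + 149)*68 = 70*68 = 4760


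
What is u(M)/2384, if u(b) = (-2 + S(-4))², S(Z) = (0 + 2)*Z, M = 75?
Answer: 25/596 ≈ 0.041946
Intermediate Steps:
S(Z) = 2*Z
u(b) = 100 (u(b) = (-2 + 2*(-4))² = (-2 - 8)² = (-10)² = 100)
u(M)/2384 = 100/2384 = 100*(1/2384) = 25/596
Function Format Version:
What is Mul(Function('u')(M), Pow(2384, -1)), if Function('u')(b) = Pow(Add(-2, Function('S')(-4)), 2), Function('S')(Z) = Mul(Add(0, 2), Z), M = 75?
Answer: Rational(25, 596) ≈ 0.041946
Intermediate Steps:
Function('S')(Z) = Mul(2, Z)
Function('u')(b) = 100 (Function('u')(b) = Pow(Add(-2, Mul(2, -4)), 2) = Pow(Add(-2, -8), 2) = Pow(-10, 2) = 100)
Mul(Function('u')(M), Pow(2384, -1)) = Mul(100, Pow(2384, -1)) = Mul(100, Rational(1, 2384)) = Rational(25, 596)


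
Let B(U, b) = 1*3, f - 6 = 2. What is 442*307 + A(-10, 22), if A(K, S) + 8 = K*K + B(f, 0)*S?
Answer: 135852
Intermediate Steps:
f = 8 (f = 6 + 2 = 8)
B(U, b) = 3
A(K, S) = -8 + K² + 3*S (A(K, S) = -8 + (K*K + 3*S) = -8 + (K² + 3*S) = -8 + K² + 3*S)
442*307 + A(-10, 22) = 442*307 + (-8 + (-10)² + 3*22) = 135694 + (-8 + 100 + 66) = 135694 + 158 = 135852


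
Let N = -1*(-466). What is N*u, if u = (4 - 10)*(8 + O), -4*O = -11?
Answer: -30057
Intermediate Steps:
O = 11/4 (O = -¼*(-11) = 11/4 ≈ 2.7500)
N = 466
u = -129/2 (u = (4 - 10)*(8 + 11/4) = -6*43/4 = -129/2 ≈ -64.500)
N*u = 466*(-129/2) = -30057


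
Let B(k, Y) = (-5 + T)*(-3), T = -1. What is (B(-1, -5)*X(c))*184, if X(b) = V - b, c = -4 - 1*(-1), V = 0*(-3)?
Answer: 9936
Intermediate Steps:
V = 0
c = -3 (c = -4 + 1 = -3)
B(k, Y) = 18 (B(k, Y) = (-5 - 1)*(-3) = -6*(-3) = 18)
X(b) = -b (X(b) = 0 - b = -b)
(B(-1, -5)*X(c))*184 = (18*(-1*(-3)))*184 = (18*3)*184 = 54*184 = 9936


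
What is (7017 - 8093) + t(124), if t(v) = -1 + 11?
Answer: -1066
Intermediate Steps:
t(v) = 10
(7017 - 8093) + t(124) = (7017 - 8093) + 10 = -1076 + 10 = -1066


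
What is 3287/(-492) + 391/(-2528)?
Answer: -2125477/310944 ≈ -6.8356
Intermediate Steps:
3287/(-492) + 391/(-2528) = 3287*(-1/492) + 391*(-1/2528) = -3287/492 - 391/2528 = -2125477/310944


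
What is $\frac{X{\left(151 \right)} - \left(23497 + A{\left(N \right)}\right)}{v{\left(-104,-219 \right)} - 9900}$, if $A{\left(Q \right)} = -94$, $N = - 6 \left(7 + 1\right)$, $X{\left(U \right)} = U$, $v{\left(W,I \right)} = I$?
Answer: $\frac{23252}{10119} \approx 2.2979$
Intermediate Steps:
$N = -48$ ($N = \left(-6\right) 8 = -48$)
$\frac{X{\left(151 \right)} - \left(23497 + A{\left(N \right)}\right)}{v{\left(-104,-219 \right)} - 9900} = \frac{151 - 23403}{-219 - 9900} = \frac{151 + \left(-23497 + 94\right)}{-10119} = \left(151 - 23403\right) \left(- \frac{1}{10119}\right) = \left(-23252\right) \left(- \frac{1}{10119}\right) = \frac{23252}{10119}$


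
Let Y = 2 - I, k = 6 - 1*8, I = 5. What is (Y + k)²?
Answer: 25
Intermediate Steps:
k = -2 (k = 6 - 8 = -2)
Y = -3 (Y = 2 - 1*5 = 2 - 5 = -3)
(Y + k)² = (-3 - 2)² = (-5)² = 25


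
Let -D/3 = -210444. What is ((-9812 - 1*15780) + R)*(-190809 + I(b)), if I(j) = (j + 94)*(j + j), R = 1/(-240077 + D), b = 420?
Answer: -2412641871219009/391255 ≈ -6.1664e+9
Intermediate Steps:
D = 631332 (D = -3*(-210444) = 631332)
R = 1/391255 (R = 1/(-240077 + 631332) = 1/391255 ≈ 2.5559e-6)
I(j) = 2*j*(94 + j) (I(j) = (94 + j)*(2*j) = 2*j*(94 + j))
((-9812 - 1*15780) + R)*(-190809 + I(b)) = ((-9812 - 1*15780) + 1/391255)*(-190809 + 2*420*(94 + 420)) = ((-9812 - 15780) + 1/391255)*(-190809 + 2*420*514) = (-25592 + 1/391255)*(-190809 + 431760) = -10012997959/391255*240951 = -2412641871219009/391255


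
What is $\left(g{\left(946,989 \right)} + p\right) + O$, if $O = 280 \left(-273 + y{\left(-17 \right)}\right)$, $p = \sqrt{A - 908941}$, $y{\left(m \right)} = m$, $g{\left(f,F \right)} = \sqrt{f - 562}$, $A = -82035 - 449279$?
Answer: $-81200 + 8 \sqrt{6} + i \sqrt{1440255} \approx -81180.0 + 1200.1 i$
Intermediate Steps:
$A = -531314$
$g{\left(f,F \right)} = \sqrt{-562 + f}$
$p = i \sqrt{1440255}$ ($p = \sqrt{-531314 - 908941} = \sqrt{-1440255} = i \sqrt{1440255} \approx 1200.1 i$)
$O = -81200$ ($O = 280 \left(-273 - 17\right) = 280 \left(-290\right) = -81200$)
$\left(g{\left(946,989 \right)} + p\right) + O = \left(\sqrt{-562 + 946} + i \sqrt{1440255}\right) - 81200 = \left(\sqrt{384} + i \sqrt{1440255}\right) - 81200 = \left(8 \sqrt{6} + i \sqrt{1440255}\right) - 81200 = -81200 + 8 \sqrt{6} + i \sqrt{1440255}$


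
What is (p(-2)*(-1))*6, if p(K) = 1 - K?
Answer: -18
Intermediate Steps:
(p(-2)*(-1))*6 = ((1 - 1*(-2))*(-1))*6 = ((1 + 2)*(-1))*6 = (3*(-1))*6 = -3*6 = -18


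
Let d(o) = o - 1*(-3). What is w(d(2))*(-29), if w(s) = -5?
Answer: 145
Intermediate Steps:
d(o) = 3 + o (d(o) = o + 3 = 3 + o)
w(d(2))*(-29) = -5*(-29) = 145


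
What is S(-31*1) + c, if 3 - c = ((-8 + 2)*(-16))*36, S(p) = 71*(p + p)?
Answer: -7855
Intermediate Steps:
S(p) = 142*p (S(p) = 71*(2*p) = 142*p)
c = -3453 (c = 3 - (-8 + 2)*(-16)*36 = 3 - (-6*(-16))*36 = 3 - 96*36 = 3 - 1*3456 = 3 - 3456 = -3453)
S(-31*1) + c = 142*(-31*1) - 3453 = 142*(-31) - 3453 = -4402 - 3453 = -7855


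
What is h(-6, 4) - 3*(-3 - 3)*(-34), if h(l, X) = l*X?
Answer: -636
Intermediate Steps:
h(l, X) = X*l
h(-6, 4) - 3*(-3 - 3)*(-34) = 4*(-6) - 3*(-3 - 3)*(-34) = -24 - 3*(-6)*(-34) = -24 + 18*(-34) = -24 - 612 = -636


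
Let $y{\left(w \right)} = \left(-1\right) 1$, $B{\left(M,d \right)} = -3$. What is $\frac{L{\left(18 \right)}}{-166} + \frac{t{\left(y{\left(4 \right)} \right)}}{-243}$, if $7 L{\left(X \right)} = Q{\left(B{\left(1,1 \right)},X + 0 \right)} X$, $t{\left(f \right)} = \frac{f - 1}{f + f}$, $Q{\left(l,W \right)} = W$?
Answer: $- \frac{39947}{141183} \approx -0.28294$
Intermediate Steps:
$y{\left(w \right)} = -1$
$t{\left(f \right)} = \frac{-1 + f}{2 f}$
$L{\left(X \right)} = \frac{X^{2}}{7}$ ($L{\left(X \right)} = \frac{\left(X + 0\right) X}{7} = \frac{X X}{7} = \frac{X^{2}}{7}$)
$\frac{L{\left(18 \right)}}{-166} + \frac{t{\left(y{\left(4 \right)} \right)}}{-243} = \frac{\frac{1}{7} \cdot 18^{2}}{-166} + \frac{\frac{1}{2} \frac{1}{-1} \left(-1 - 1\right)}{-243} = \frac{1}{7} \cdot 324 \left(- \frac{1}{166}\right) + \frac{1}{2} \left(-1\right) \left(-2\right) \left(- \frac{1}{243}\right) = \frac{324}{7} \left(- \frac{1}{166}\right) + 1 \left(- \frac{1}{243}\right) = - \frac{162}{581} - \frac{1}{243} = - \frac{39947}{141183}$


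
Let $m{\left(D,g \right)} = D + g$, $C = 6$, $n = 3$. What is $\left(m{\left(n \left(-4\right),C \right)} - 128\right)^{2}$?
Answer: $17956$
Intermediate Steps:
$\left(m{\left(n \left(-4\right),C \right)} - 128\right)^{2} = \left(\left(3 \left(-4\right) + 6\right) - 128\right)^{2} = \left(\left(-12 + 6\right) - 128\right)^{2} = \left(-6 - 128\right)^{2} = \left(-134\right)^{2} = 17956$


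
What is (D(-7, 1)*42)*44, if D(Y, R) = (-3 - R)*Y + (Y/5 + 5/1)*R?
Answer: 291984/5 ≈ 58397.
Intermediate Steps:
D(Y, R) = R*(5 + Y/5) + Y*(-3 - R) (D(Y, R) = Y*(-3 - R) + (Y*(⅕) + 5*1)*R = Y*(-3 - R) + (Y/5 + 5)*R = Y*(-3 - R) + (5 + Y/5)*R = Y*(-3 - R) + R*(5 + Y/5) = R*(5 + Y/5) + Y*(-3 - R))
(D(-7, 1)*42)*44 = ((-3*(-7) + 5*1 - ⅘*1*(-7))*42)*44 = ((21 + 5 + 28/5)*42)*44 = ((158/5)*42)*44 = (6636/5)*44 = 291984/5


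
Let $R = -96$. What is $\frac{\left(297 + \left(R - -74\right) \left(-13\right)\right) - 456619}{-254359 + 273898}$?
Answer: $- \frac{152012}{6513} \approx -23.34$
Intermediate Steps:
$\frac{\left(297 + \left(R - -74\right) \left(-13\right)\right) - 456619}{-254359 + 273898} = \frac{\left(297 + \left(-96 - -74\right) \left(-13\right)\right) - 456619}{-254359 + 273898} = \frac{\left(297 + \left(-96 + 74\right) \left(-13\right)\right) - 456619}{19539} = \left(\left(297 - -286\right) - 456619\right) \frac{1}{19539} = \left(\left(297 + 286\right) - 456619\right) \frac{1}{19539} = \left(583 - 456619\right) \frac{1}{19539} = \left(-456036\right) \frac{1}{19539} = - \frac{152012}{6513}$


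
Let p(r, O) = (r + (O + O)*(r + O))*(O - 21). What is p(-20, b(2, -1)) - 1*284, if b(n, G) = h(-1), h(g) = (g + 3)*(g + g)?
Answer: -4584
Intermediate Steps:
h(g) = 2*g*(3 + g) (h(g) = (3 + g)*(2*g) = 2*g*(3 + g))
b(n, G) = -4 (b(n, G) = 2*(-1)*(3 - 1) = 2*(-1)*2 = -4)
p(r, O) = (-21 + O)*(r + 2*O*(O + r)) (p(r, O) = (r + (2*O)*(O + r))*(-21 + O) = (r + 2*O*(O + r))*(-21 + O) = (-21 + O)*(r + 2*O*(O + r)))
p(-20, b(2, -1)) - 1*284 = (-42*(-4)² - 21*(-20) + 2*(-4)³ - 41*(-4)*(-20) + 2*(-20)*(-4)²) - 1*284 = (-42*16 + 420 + 2*(-64) - 3280 + 2*(-20)*16) - 284 = (-672 + 420 - 128 - 3280 - 640) - 284 = -4300 - 284 = -4584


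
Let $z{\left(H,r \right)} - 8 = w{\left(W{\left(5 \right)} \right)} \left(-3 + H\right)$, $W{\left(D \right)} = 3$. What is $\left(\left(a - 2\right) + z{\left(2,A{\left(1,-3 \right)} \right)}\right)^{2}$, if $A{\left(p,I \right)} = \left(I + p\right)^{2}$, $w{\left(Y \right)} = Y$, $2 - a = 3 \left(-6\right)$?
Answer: $529$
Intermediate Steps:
$a = 20$ ($a = 2 - 3 \left(-6\right) = 2 - -18 = 2 + 18 = 20$)
$z{\left(H,r \right)} = -1 + 3 H$ ($z{\left(H,r \right)} = 8 + 3 \left(-3 + H\right) = 8 + \left(-9 + 3 H\right) = -1 + 3 H$)
$\left(\left(a - 2\right) + z{\left(2,A{\left(1,-3 \right)} \right)}\right)^{2} = \left(\left(20 - 2\right) + \left(-1 + 3 \cdot 2\right)\right)^{2} = \left(18 + \left(-1 + 6\right)\right)^{2} = \left(18 + 5\right)^{2} = 23^{2} = 529$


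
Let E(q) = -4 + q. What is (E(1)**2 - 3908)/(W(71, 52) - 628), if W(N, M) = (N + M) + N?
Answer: 557/62 ≈ 8.9839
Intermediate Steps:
W(N, M) = M + 2*N (W(N, M) = (M + N) + N = M + 2*N)
(E(1)**2 - 3908)/(W(71, 52) - 628) = ((-4 + 1)**2 - 3908)/((52 + 2*71) - 628) = ((-3)**2 - 3908)/((52 + 142) - 628) = (9 - 3908)/(194 - 628) = -3899/(-434) = -3899*(-1/434) = 557/62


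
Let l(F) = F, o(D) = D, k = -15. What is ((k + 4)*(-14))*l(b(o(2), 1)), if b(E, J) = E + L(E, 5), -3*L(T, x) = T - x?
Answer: 462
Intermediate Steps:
L(T, x) = -T/3 + x/3 (L(T, x) = -(T - x)/3 = -T/3 + x/3)
b(E, J) = 5/3 + 2*E/3 (b(E, J) = E + (-E/3 + (1/3)*5) = E + (-E/3 + 5/3) = E + (5/3 - E/3) = 5/3 + 2*E/3)
((k + 4)*(-14))*l(b(o(2), 1)) = ((-15 + 4)*(-14))*(5/3 + (2/3)*2) = (-11*(-14))*(5/3 + 4/3) = 154*3 = 462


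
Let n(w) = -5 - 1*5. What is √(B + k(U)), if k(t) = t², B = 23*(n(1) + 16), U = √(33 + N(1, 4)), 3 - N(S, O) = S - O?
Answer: √177 ≈ 13.304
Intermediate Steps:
n(w) = -10 (n(w) = -5 - 5 = -10)
N(S, O) = 3 + O - S (N(S, O) = 3 - (S - O) = 3 + (O - S) = 3 + O - S)
U = √39 (U = √(33 + (3 + 4 - 1*1)) = √(33 + (3 + 4 - 1)) = √(33 + 6) = √39 ≈ 6.2450)
B = 138 (B = 23*(-10 + 16) = 23*6 = 138)
√(B + k(U)) = √(138 + (√39)²) = √(138 + 39) = √177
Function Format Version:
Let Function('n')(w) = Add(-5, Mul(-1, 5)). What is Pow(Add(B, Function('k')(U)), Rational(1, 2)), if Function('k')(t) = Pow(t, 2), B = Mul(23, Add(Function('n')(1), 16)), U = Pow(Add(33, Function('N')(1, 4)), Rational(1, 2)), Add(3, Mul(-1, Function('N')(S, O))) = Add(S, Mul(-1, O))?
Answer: Pow(177, Rational(1, 2)) ≈ 13.304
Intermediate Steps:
Function('n')(w) = -10 (Function('n')(w) = Add(-5, -5) = -10)
Function('N')(S, O) = Add(3, O, Mul(-1, S)) (Function('N')(S, O) = Add(3, Mul(-1, Add(S, Mul(-1, O)))) = Add(3, Add(O, Mul(-1, S))) = Add(3, O, Mul(-1, S)))
U = Pow(39, Rational(1, 2)) (U = Pow(Add(33, Add(3, 4, Mul(-1, 1))), Rational(1, 2)) = Pow(Add(33, Add(3, 4, -1)), Rational(1, 2)) = Pow(Add(33, 6), Rational(1, 2)) = Pow(39, Rational(1, 2)) ≈ 6.2450)
B = 138 (B = Mul(23, Add(-10, 16)) = Mul(23, 6) = 138)
Pow(Add(B, Function('k')(U)), Rational(1, 2)) = Pow(Add(138, Pow(Pow(39, Rational(1, 2)), 2)), Rational(1, 2)) = Pow(Add(138, 39), Rational(1, 2)) = Pow(177, Rational(1, 2))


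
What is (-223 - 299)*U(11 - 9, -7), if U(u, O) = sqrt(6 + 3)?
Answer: -1566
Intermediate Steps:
U(u, O) = 3 (U(u, O) = sqrt(9) = 3)
(-223 - 299)*U(11 - 9, -7) = (-223 - 299)*3 = -522*3 = -1566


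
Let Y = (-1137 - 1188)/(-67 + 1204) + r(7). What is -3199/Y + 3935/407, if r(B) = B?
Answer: -486065417/764346 ≈ -635.92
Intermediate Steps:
Y = 1878/379 (Y = (-1137 - 1188)/(-67 + 1204) + 7 = -2325/1137 + 7 = -2325*1/1137 + 7 = -775/379 + 7 = 1878/379 ≈ 4.9551)
-3199/Y + 3935/407 = -3199/1878/379 + 3935/407 = -3199*379/1878 + 3935*(1/407) = -1212421/1878 + 3935/407 = -486065417/764346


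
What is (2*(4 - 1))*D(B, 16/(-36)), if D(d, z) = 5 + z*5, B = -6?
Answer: 50/3 ≈ 16.667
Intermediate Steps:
D(d, z) = 5 + 5*z
(2*(4 - 1))*D(B, 16/(-36)) = (2*(4 - 1))*(5 + 5*(16/(-36))) = (2*3)*(5 + 5*(16*(-1/36))) = 6*(5 + 5*(-4/9)) = 6*(5 - 20/9) = 6*(25/9) = 50/3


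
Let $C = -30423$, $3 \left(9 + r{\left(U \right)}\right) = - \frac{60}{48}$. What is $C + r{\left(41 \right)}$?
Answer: $- \frac{365189}{12} \approx -30432.0$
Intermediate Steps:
$r{\left(U \right)} = - \frac{113}{12}$ ($r{\left(U \right)} = -9 + \frac{\left(-60\right) \frac{1}{48}}{3} = -9 + \frac{1}{3} \left(- \frac{5}{4}\right) = -9 - \frac{5}{12} = - \frac{113}{12}$)
$C + r{\left(41 \right)} = -30423 - \frac{113}{12} = - \frac{365189}{12}$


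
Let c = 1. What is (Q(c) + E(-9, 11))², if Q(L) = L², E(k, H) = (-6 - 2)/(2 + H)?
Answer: 25/169 ≈ 0.14793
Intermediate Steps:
E(k, H) = -8/(2 + H)
(Q(c) + E(-9, 11))² = (1² - 8/(2 + 11))² = (1 - 8/13)² = (5/13)² = 25/169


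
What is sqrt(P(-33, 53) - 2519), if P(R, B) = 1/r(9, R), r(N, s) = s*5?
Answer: 2*I*sqrt(17144985)/165 ≈ 50.19*I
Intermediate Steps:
r(N, s) = 5*s
P(R, B) = 1/(5*R)
sqrt(P(-33, 53) - 2519) = sqrt((1/5)/(-33) - 2519) = sqrt((1/5)*(-1/33) - 2519) = sqrt(-1/165 - 2519) = sqrt(-415636/165) = 2*I*sqrt(17144985)/165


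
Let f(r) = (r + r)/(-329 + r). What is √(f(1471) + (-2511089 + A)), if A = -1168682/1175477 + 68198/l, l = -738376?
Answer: I*√38547613664391093901415624493872083/123899006763998 ≈ 1584.6*I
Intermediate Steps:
f(r) = 2*r/(-329 + r) (f(r) = (2*r)/(-329 + r) = 2*r/(-329 + r))
A = -471545960439/433972002676 (A = -1168682/1175477 + 68198/(-738376) = -1168682*1/1175477 + 68198*(-1/738376) = -1168682/1175477 - 34099/369188 = -471545960439/433972002676 ≈ -1.0866)
√(f(1471) + (-2511089 + A)) = √(2*1471/(-329 + 1471) + (-2511089 - 471545960439/433972002676)) = √(2*1471/1142 - 1089742793773634603/433972002676) = √(2*1471*(1/1142) - 1089742793773634603/433972002676) = √(1471/571 - 1089742793773634603/433972002676) = √(-622242496871929421917/247798013527996) = I*√38547613664391093901415624493872083/123899006763998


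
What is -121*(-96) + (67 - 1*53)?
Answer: 11630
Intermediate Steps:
-121*(-96) + (67 - 1*53) = 11616 + (67 - 53) = 11616 + 14 = 11630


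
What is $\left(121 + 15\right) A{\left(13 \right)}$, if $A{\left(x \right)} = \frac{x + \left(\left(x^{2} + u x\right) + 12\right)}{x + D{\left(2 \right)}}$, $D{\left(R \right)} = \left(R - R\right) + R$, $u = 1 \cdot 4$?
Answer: $\frac{11152}{5} \approx 2230.4$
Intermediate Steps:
$u = 4$
$D{\left(R \right)} = R$ ($D{\left(R \right)} = 0 + R = R$)
$A{\left(x \right)} = \frac{12 + x^{2} + 5 x}{2 + x}$ ($A{\left(x \right)} = \frac{x + \left(\left(x^{2} + 4 x\right) + 12\right)}{x + 2} = \frac{x + \left(12 + x^{2} + 4 x\right)}{2 + x} = \frac{12 + x^{2} + 5 x}{2 + x}$)
$\left(121 + 15\right) A{\left(13 \right)} = \left(121 + 15\right) \frac{12 + 13^{2} + 5 \cdot 13}{2 + 13} = 136 \frac{12 + 169 + 65}{15} = 136 \cdot \frac{1}{15} \cdot 246 = 136 \cdot \frac{82}{5} = \frac{11152}{5}$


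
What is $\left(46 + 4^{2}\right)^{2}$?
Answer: $3844$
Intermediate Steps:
$\left(46 + 4^{2}\right)^{2} = \left(46 + 16\right)^{2} = 62^{2} = 3844$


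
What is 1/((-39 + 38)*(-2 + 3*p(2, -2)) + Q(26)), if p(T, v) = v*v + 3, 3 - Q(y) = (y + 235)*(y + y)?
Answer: -1/13588 ≈ -7.3594e-5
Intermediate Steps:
Q(y) = 3 - 2*y*(235 + y) (Q(y) = 3 - (y + 235)*(y + y) = 3 - (235 + y)*2*y = 3 - 2*y*(235 + y))
p(T, v) = 3 + v**2 (p(T, v) = v**2 + 3 = 3 + v**2)
1/((-39 + 38)*(-2 + 3*p(2, -2)) + Q(26)) = 1/((-39 + 38)*(-2 + 3*(3 + (-2)**2)) + (3 - 470*26 - 2*26**2)) = 1/(-(-2 + 3*(3 + 4)) + (3 - 12220 - 2*676)) = 1/(-(-2 + 3*7) + (3 - 12220 - 1352)) = 1/(-(-2 + 21) - 13569) = 1/(-1*19 - 13569) = 1/(-19 - 13569) = 1/(-13588) = -1/13588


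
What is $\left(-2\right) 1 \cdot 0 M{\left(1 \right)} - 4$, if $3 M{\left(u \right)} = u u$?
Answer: $-4$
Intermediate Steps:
$M{\left(u \right)} = \frac{u^{2}}{3}$ ($M{\left(u \right)} = \frac{u u}{3} = \frac{u^{2}}{3}$)
$\left(-2\right) 1 \cdot 0 M{\left(1 \right)} - 4 = \left(-2\right) 1 \cdot 0 \frac{1^{2}}{3} - 4 = \left(-2\right) 0 \cdot \frac{1}{3} \cdot 1 - 4 = 0 \cdot \frac{1}{3} - 4 = 0 - 4 = -4$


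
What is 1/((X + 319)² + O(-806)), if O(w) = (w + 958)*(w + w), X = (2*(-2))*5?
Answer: -1/155623 ≈ -6.4258e-6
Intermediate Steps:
X = -20 (X = -4*5 = -20)
O(w) = 2*w*(958 + w) (O(w) = (958 + w)*(2*w) = 2*w*(958 + w))
1/((X + 319)² + O(-806)) = 1/((-20 + 319)² + 2*(-806)*(958 - 806)) = 1/(299² + 2*(-806)*152) = 1/(89401 - 245024) = 1/(-155623) = -1/155623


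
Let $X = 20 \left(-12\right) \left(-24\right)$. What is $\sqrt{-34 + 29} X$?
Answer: $5760 i \sqrt{5} \approx 12880.0 i$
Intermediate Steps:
$X = 5760$ ($X = \left(-240\right) \left(-24\right) = 5760$)
$\sqrt{-34 + 29} X = \sqrt{-34 + 29} \cdot 5760 = \sqrt{-5} \cdot 5760 = i \sqrt{5} \cdot 5760 = 5760 i \sqrt{5}$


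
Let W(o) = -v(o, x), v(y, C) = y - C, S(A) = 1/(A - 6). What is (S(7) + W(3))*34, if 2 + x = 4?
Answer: 0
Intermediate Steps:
x = 2 (x = -2 + 4 = 2)
S(A) = 1/(-6 + A)
W(o) = 2 - o (W(o) = -(o - 1*2) = -(o - 2) = -(-2 + o) = 2 - o)
(S(7) + W(3))*34 = (1/(-6 + 7) + (2 - 1*3))*34 = (1/1 + (2 - 3))*34 = (1 - 1)*34 = 0*34 = 0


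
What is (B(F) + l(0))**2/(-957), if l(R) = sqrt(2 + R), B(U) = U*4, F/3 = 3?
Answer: -(36 + sqrt(2))**2/957 ≈ -1.4627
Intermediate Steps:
F = 9 (F = 3*3 = 9)
B(U) = 4*U
(B(F) + l(0))**2/(-957) = (4*9 + sqrt(2 + 0))**2/(-957) = (36 + sqrt(2))**2*(-1/957) = -(36 + sqrt(2))**2/957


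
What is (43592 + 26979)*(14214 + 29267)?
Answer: 3068497651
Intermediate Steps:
(43592 + 26979)*(14214 + 29267) = 70571*43481 = 3068497651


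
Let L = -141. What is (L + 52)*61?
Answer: -5429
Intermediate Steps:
(L + 52)*61 = (-141 + 52)*61 = -89*61 = -5429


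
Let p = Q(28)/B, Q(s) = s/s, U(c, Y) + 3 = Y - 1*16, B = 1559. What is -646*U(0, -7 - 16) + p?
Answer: 42298789/1559 ≈ 27132.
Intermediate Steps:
U(c, Y) = -19 + Y (U(c, Y) = -3 + (Y - 1*16) = -3 + (Y - 16) = -3 + (-16 + Y) = -19 + Y)
Q(s) = 1
p = 1/1559 ≈ 0.00064144
-646*U(0, -7 - 16) + p = -646*(-19 + (-7 - 16)) + 1/1559 = -646*(-19 - 23) + 1/1559 = -646*(-42) + 1/1559 = 27132 + 1/1559 = 42298789/1559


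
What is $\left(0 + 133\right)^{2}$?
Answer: $17689$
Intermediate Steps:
$\left(0 + 133\right)^{2} = 133^{2} = 17689$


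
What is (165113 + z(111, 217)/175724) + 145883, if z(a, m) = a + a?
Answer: 27324730663/87862 ≈ 3.1100e+5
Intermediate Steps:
z(a, m) = 2*a
(165113 + z(111, 217)/175724) + 145883 = (165113 + (2*111)/175724) + 145883 = (165113 + 222*(1/175724)) + 145883 = (165113 + 111/87862) + 145883 = 14507158517/87862 + 145883 = 27324730663/87862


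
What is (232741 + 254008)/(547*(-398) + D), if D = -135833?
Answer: -486749/353539 ≈ -1.3768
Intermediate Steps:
(232741 + 254008)/(547*(-398) + D) = (232741 + 254008)/(547*(-398) - 135833) = 486749/(-217706 - 135833) = 486749/(-353539) = 486749*(-1/353539) = -486749/353539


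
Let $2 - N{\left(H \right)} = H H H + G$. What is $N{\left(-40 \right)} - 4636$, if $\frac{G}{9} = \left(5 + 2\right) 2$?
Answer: $59240$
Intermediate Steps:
$G = 126$ ($G = 9 \left(5 + 2\right) 2 = 9 \cdot 7 \cdot 2 = 9 \cdot 14 = 126$)
$N{\left(H \right)} = -124 - H^{3}$ ($N{\left(H \right)} = 2 - \left(H H H + 126\right) = 2 - \left(H^{2} H + 126\right) = 2 - \left(H^{3} + 126\right) = 2 - \left(126 + H^{3}\right) = -124 - H^{3}$)
$N{\left(-40 \right)} - 4636 = \left(-124 - \left(-40\right)^{3}\right) - 4636 = \left(-124 - -64000\right) - 4636 = \left(-124 + 64000\right) - 4636 = 63876 - 4636 = 59240$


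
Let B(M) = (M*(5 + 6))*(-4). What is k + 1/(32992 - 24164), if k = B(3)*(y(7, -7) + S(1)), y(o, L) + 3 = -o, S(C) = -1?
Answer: 12818257/8828 ≈ 1452.0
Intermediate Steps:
y(o, L) = -3 - o
B(M) = -44*M (B(M) = (M*11)*(-4) = (11*M)*(-4) = -44*M)
k = 1452 (k = (-44*3)*((-3 - 1*7) - 1) = -132*((-3 - 7) - 1) = -132*(-10 - 1) = -132*(-11) = 1452)
k + 1/(32992 - 24164) = 1452 + 1/(32992 - 24164) = 1452 + 1/8828 = 12818257/8828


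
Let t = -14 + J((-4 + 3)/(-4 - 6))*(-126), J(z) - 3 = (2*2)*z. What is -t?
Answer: 2212/5 ≈ 442.40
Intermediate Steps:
J(z) = 3 + 4*z (J(z) = 3 + (2*2)*z = 3 + 4*z)
t = -2212/5 (t = -14 + (3 + 4*((-4 + 3)/(-4 - 6)))*(-126) = -14 + (3 + 4*(-1/(-10)))*(-126) = -14 + (3 + 4*(-1*(-⅒)))*(-126) = -14 + (3 + 4*(⅒))*(-126) = -14 + (3 + ⅖)*(-126) = -14 + (17/5)*(-126) = -14 - 2142/5 = -2212/5 ≈ -442.40)
-t = -1*(-2212/5) = 2212/5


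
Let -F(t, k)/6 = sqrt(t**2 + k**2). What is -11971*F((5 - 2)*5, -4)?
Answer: 71826*sqrt(241) ≈ 1.1150e+6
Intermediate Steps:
F(t, k) = -6*sqrt(k**2 + t**2) (F(t, k) = -6*sqrt(t**2 + k**2) = -6*sqrt(k**2 + t**2))
-11971*F((5 - 2)*5, -4) = -(-71826)*sqrt((-4)**2 + ((5 - 2)*5)**2) = -(-71826)*sqrt(16 + (3*5)**2) = -(-71826)*sqrt(16 + 15**2) = -(-71826)*sqrt(16 + 225) = -(-71826)*sqrt(241) = 71826*sqrt(241)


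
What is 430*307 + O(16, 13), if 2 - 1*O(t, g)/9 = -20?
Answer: 132208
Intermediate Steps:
O(t, g) = 198 (O(t, g) = 18 - 9*(-20) = 18 + 180 = 198)
430*307 + O(16, 13) = 430*307 + 198 = 132010 + 198 = 132208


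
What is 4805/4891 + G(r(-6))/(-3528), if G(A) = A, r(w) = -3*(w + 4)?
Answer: 2820449/2875908 ≈ 0.98072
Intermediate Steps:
r(w) = -12 - 3*w (r(w) = -3*(4 + w) = -12 - 3*w)
4805/4891 + G(r(-6))/(-3528) = 4805/4891 + (-12 - 3*(-6))/(-3528) = 4805*(1/4891) + (-12 + 18)*(-1/3528) = 4805/4891 + 6*(-1/3528) = 4805/4891 - 1/588 = 2820449/2875908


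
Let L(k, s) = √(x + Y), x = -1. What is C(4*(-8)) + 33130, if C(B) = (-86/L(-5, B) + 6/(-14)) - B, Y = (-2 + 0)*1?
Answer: 232131/7 + 86*I*√3/3 ≈ 33162.0 + 49.652*I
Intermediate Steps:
Y = -2 (Y = -2*1 = -2)
L(k, s) = I*√3 (L(k, s) = √(-1 - 2) = √(-3) = I*√3)
C(B) = -3/7 - B + 86*I*√3/3 (C(B) = (-86*(-I*√3/3) + 6/(-14)) - B = (-(-86)*I*√3/3 + 6*(-1/14)) - B = (86*I*√3/3 - 3/7) - B = (-3/7 + 86*I*√3/3) - B = -3/7 - B + 86*I*√3/3)
C(4*(-8)) + 33130 = (-3/7 - 4*(-8) + 86*I*√3/3) + 33130 = (-3/7 - 1*(-32) + 86*I*√3/3) + 33130 = (-3/7 + 32 + 86*I*√3/3) + 33130 = (221/7 + 86*I*√3/3) + 33130 = 232131/7 + 86*I*√3/3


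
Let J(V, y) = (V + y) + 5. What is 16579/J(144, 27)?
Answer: 16579/176 ≈ 94.199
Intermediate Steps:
J(V, y) = 5 + V + y
16579/J(144, 27) = 16579/(5 + 144 + 27) = 16579/176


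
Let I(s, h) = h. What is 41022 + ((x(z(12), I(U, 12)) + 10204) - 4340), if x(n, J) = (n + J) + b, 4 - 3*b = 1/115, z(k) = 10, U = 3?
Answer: 5394573/115 ≈ 46909.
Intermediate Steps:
b = 153/115 (b = 4/3 - 1/3/115 = 4/3 - 1/3*1/115 = 4/3 - 1/345 = 153/115 ≈ 1.3304)
x(n, J) = 153/115 + J + n (x(n, J) = (n + J) + 153/115 = (J + n) + 153/115 = 153/115 + J + n)
41022 + ((x(z(12), I(U, 12)) + 10204) - 4340) = 41022 + (((153/115 + 12 + 10) + 10204) - 4340) = 41022 + ((2683/115 + 10204) - 4340) = 41022 + (1176143/115 - 4340) = 41022 + 677043/115 = 5394573/115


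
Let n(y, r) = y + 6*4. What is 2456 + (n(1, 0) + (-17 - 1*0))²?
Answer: 2520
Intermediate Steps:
n(y, r) = 24 + y (n(y, r) = y + 24 = 24 + y)
2456 + (n(1, 0) + (-17 - 1*0))² = 2456 + ((24 + 1) + (-17 - 1*0))² = 2456 + (25 + (-17 + 0))² = 2456 + (25 - 17)² = 2456 + 8² = 2456 + 64 = 2520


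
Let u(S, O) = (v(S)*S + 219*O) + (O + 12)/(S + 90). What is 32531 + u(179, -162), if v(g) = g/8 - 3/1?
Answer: 1120261/2152 ≈ 520.57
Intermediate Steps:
v(g) = -3 + g/8 (v(g) = g*(⅛) - 3*1 = g/8 - 3 = -3 + g/8)
u(S, O) = 219*O + S*(-3 + S/8) + (12 + O)/(90 + S) (u(S, O) = ((-3 + S/8)*S + 219*O) + (O + 12)/(S + 90) = (S*(-3 + S/8) + 219*O) + (12 + O)/(90 + S) = (219*O + S*(-3 + S/8)) + (12 + O)/(90 + S) = 219*O + S*(-3 + S/8) + (12 + O)/(90 + S))
32531 + u(179, -162) = 32531 + (96 + 179³ - 2160*179 + 66*179² + 157688*(-162) + 1752*(-162)*179)/(8*(90 + 179)) = 32531 + (⅛)*(96 + 5735339 - 386640 + 66*32041 - 25545456 - 50804496)/269 = 32531 + (⅛)*(1/269)*(96 + 5735339 - 386640 + 2114706 - 25545456 - 50804496) = 32531 + (⅛)*(1/269)*(-68886451) = 32531 - 68886451/2152 = 1120261/2152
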